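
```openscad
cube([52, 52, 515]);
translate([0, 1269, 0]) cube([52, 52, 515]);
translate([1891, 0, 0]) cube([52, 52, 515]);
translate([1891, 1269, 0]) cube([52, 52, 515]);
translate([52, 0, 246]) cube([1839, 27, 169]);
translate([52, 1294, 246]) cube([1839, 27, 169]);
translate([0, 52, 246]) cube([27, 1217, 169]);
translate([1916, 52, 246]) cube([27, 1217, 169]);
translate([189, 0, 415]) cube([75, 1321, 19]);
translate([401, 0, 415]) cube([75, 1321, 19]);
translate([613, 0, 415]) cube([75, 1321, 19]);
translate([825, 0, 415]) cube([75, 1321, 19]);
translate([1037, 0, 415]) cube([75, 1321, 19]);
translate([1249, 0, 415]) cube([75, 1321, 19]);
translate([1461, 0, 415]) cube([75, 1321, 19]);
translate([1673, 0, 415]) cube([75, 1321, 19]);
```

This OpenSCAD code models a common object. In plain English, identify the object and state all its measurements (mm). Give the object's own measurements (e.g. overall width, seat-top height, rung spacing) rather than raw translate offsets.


A bed frame 1943 mm long (x) by 1321 mm wide (y). Four 52×52 mm corner posts, 515 mm tall, at the corners of the footprint. Four rails of 27 mm thickness and 169 mm height run between adjacent posts with their undersides at z = 246 mm, their outer faces flush with the outside of the frame (the two x-running rails run between the posts' inner faces; the two y-running rails run between the posts' inner faces). 8 slats, each 75 mm wide (x) and 19 mm thick, lie across the top of the two x-running rails, running the full 1321 mm width of the frame in y; along x they sit between the end posts with a 137 mm gap after the −x posts and between neighbouring slats, leaving 143 mm before the +x posts.


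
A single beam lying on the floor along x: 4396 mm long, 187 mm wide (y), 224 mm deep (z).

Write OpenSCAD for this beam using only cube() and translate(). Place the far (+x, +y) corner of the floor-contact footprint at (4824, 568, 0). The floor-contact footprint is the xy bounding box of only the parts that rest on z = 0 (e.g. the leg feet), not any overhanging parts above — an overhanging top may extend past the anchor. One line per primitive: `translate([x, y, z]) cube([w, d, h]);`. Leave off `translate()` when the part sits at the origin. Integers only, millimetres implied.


translate([428, 381, 0]) cube([4396, 187, 224]);


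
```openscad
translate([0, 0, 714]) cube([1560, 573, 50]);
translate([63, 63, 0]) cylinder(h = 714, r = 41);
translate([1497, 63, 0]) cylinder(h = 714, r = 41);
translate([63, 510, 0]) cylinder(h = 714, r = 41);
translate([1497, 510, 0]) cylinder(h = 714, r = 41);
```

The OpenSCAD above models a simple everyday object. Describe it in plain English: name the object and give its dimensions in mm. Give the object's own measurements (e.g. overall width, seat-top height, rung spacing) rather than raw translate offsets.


A table: top 1560 mm (x) × 573 mm (y), 50 mm thick, upper face at z = 764 mm, on four round legs of 82 mm diameter, each leg's bounding box inset 22 mm from the nearest pair of top edges from z = 0 to the bottom of the top.


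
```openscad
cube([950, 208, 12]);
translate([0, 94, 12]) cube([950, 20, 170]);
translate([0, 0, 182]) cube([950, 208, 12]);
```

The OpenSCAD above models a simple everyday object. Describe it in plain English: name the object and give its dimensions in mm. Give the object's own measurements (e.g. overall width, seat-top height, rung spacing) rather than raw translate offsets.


An I-beam lying along x, 950 mm long. Overall section height 194 mm. Two flanges 208 mm wide (y) and 12 mm thick, one on the floor and one at the top; a web 20 mm thick runs between them, centred on the flange width.


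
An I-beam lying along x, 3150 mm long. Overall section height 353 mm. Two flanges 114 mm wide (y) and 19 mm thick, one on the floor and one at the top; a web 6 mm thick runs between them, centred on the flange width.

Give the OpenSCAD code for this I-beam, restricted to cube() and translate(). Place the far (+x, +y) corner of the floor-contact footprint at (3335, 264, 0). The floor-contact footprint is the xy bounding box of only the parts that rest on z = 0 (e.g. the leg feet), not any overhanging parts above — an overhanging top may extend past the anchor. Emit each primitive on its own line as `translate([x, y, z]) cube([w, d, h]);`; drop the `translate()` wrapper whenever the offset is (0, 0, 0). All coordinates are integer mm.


translate([185, 150, 0]) cube([3150, 114, 19]);
translate([185, 204, 19]) cube([3150, 6, 315]);
translate([185, 150, 334]) cube([3150, 114, 19]);


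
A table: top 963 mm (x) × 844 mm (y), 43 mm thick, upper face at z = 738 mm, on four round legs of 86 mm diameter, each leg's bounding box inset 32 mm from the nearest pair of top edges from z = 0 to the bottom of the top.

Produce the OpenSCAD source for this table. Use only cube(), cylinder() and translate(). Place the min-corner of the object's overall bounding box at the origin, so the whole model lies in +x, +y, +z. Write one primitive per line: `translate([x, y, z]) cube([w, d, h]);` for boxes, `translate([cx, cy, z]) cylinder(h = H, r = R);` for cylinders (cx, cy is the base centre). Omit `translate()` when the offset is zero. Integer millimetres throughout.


translate([0, 0, 695]) cube([963, 844, 43]);
translate([75, 75, 0]) cylinder(h = 695, r = 43);
translate([888, 75, 0]) cylinder(h = 695, r = 43);
translate([75, 769, 0]) cylinder(h = 695, r = 43);
translate([888, 769, 0]) cylinder(h = 695, r = 43);


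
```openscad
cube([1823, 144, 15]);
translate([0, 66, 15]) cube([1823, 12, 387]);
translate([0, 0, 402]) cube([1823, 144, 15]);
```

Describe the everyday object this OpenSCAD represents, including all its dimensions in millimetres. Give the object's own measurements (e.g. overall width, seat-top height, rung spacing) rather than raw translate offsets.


An I-beam lying along x, 1823 mm long. Overall section height 417 mm. Two flanges 144 mm wide (y) and 15 mm thick, one on the floor and one at the top; a web 12 mm thick runs between them, centred on the flange width.


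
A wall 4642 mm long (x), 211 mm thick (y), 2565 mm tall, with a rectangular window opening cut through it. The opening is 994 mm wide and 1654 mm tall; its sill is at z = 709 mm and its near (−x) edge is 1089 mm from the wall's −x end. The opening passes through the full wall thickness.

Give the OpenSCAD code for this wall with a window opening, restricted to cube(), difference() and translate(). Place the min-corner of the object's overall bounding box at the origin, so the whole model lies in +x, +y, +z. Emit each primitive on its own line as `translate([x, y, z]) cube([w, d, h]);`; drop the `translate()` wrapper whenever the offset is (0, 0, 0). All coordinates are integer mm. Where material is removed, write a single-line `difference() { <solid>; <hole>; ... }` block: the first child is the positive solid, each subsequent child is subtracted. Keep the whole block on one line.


difference() { cube([4642, 211, 2565]); translate([1089, 0, 709]) cube([994, 211, 1654]); }


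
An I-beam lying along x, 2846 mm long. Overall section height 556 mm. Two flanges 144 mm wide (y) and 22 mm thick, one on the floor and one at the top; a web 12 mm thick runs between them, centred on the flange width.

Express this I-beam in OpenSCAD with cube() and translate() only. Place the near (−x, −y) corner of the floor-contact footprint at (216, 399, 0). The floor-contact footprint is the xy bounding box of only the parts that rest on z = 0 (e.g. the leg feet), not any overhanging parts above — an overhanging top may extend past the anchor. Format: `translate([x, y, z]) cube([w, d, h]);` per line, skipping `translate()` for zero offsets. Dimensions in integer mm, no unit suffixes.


translate([216, 399, 0]) cube([2846, 144, 22]);
translate([216, 465, 22]) cube([2846, 12, 512]);
translate([216, 399, 534]) cube([2846, 144, 22]);


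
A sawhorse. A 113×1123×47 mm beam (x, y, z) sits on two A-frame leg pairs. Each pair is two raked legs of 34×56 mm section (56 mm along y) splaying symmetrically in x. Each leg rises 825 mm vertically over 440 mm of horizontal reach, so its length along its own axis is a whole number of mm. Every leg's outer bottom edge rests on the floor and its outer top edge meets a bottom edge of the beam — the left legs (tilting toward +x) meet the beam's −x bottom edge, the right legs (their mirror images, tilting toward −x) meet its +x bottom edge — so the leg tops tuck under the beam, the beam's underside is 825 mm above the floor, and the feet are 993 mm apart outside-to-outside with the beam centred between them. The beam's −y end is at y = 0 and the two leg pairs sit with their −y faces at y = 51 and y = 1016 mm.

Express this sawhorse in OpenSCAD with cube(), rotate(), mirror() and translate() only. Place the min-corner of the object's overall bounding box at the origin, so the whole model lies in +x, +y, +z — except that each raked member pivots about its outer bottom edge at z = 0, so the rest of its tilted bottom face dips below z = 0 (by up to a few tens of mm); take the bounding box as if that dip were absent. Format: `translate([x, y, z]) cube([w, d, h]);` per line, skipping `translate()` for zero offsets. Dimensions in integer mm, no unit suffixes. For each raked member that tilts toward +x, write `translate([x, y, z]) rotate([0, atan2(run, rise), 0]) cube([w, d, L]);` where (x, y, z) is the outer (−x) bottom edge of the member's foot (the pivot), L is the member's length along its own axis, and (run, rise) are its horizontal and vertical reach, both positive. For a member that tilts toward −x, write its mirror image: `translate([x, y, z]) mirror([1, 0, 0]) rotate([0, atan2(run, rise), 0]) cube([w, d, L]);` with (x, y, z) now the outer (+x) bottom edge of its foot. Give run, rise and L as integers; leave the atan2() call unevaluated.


// leg length = √(440² + 825²) = 935
// right-leg outer foot x = 2·440 + 113 = 993
// beam min-corner = (440, 0, 825)
translate([440, 0, 825]) cube([113, 1123, 47]);
translate([0, 51, 0]) rotate([0, atan2(440, 825), 0]) cube([34, 56, 935]);
translate([993, 51, 0]) mirror([1, 0, 0]) rotate([0, atan2(440, 825), 0]) cube([34, 56, 935]);
translate([0, 1016, 0]) rotate([0, atan2(440, 825), 0]) cube([34, 56, 935]);
translate([993, 1016, 0]) mirror([1, 0, 0]) rotate([0, atan2(440, 825), 0]) cube([34, 56, 935]);


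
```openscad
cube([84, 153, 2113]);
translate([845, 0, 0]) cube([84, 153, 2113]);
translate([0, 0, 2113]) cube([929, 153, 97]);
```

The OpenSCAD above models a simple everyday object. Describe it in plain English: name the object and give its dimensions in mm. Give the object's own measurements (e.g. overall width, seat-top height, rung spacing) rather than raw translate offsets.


A door frame. The clear opening is 761 mm wide and 2113 mm high. Two 84 mm wide jambs, 153 mm deep, stand either side of the opening from the floor to the top of the opening. A 97 mm thick head sits across the top of both jambs, spanning the full outside width of the frame.


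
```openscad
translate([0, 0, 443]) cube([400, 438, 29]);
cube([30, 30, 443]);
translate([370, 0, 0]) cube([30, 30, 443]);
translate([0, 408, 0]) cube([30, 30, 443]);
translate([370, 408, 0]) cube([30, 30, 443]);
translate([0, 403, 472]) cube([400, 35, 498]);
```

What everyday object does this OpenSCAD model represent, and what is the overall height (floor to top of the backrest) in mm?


A chair. The overall height is 970 mm.

A slab on four corner posts with a tall panel at the back — a chair. The seat slab sits at z = 443 with thickness 29, and the 498 mm backrest starts at the seat top, so the overall height is 443 + 29 + 498 = 970 mm.


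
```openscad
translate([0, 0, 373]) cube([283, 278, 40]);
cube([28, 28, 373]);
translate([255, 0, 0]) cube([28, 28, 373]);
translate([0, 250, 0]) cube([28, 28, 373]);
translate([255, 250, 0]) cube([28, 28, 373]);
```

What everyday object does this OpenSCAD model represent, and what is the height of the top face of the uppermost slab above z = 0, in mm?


A stool. The seat height is 413 mm.

A 283×278×40 slab at z = 373 on four corner posts — a stool. The seat top is 373 + 40 = 413 mm.


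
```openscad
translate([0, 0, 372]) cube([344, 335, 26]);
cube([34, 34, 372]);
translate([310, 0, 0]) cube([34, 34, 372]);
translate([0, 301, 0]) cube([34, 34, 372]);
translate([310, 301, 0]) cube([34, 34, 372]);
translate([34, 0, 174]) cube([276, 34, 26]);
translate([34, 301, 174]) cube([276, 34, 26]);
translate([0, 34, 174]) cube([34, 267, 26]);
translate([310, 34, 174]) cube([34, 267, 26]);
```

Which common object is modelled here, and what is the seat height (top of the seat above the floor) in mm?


A stool. The seat height is 398 mm.

A 344×335×26 slab at z = 372 on four corner posts — a stool. The seat top is 372 + 26 = 398 mm.


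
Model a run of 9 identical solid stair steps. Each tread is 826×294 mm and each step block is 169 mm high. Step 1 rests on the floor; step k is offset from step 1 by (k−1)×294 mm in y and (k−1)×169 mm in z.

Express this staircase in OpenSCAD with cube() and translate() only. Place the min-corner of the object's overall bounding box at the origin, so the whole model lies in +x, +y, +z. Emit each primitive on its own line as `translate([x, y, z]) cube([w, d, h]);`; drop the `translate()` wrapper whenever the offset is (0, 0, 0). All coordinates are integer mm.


cube([826, 294, 169]);
translate([0, 294, 169]) cube([826, 294, 169]);
translate([0, 588, 338]) cube([826, 294, 169]);
translate([0, 882, 507]) cube([826, 294, 169]);
translate([0, 1176, 676]) cube([826, 294, 169]);
translate([0, 1470, 845]) cube([826, 294, 169]);
translate([0, 1764, 1014]) cube([826, 294, 169]);
translate([0, 2058, 1183]) cube([826, 294, 169]);
translate([0, 2352, 1352]) cube([826, 294, 169]);


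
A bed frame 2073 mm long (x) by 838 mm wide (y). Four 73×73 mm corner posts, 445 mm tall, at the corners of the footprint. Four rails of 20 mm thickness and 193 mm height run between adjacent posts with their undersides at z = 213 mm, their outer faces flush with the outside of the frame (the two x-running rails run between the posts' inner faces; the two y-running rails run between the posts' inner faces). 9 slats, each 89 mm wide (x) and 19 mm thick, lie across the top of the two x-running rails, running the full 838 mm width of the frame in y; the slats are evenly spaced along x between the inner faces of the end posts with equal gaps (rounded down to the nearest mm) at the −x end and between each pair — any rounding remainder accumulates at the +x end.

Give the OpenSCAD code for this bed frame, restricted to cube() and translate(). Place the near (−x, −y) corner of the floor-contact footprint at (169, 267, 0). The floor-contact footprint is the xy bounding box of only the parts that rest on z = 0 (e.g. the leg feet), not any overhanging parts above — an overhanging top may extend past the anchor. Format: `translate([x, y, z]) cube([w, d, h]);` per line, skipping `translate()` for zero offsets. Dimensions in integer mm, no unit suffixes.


translate([169, 267, 0]) cube([73, 73, 445]);
translate([169, 1032, 0]) cube([73, 73, 445]);
translate([2169, 267, 0]) cube([73, 73, 445]);
translate([2169, 1032, 0]) cube([73, 73, 445]);
translate([242, 267, 213]) cube([1927, 20, 193]);
translate([242, 1085, 213]) cube([1927, 20, 193]);
translate([169, 340, 213]) cube([20, 692, 193]);
translate([2222, 340, 213]) cube([20, 692, 193]);
translate([354, 267, 406]) cube([89, 838, 19]);
translate([555, 267, 406]) cube([89, 838, 19]);
translate([756, 267, 406]) cube([89, 838, 19]);
translate([957, 267, 406]) cube([89, 838, 19]);
translate([1158, 267, 406]) cube([89, 838, 19]);
translate([1359, 267, 406]) cube([89, 838, 19]);
translate([1560, 267, 406]) cube([89, 838, 19]);
translate([1761, 267, 406]) cube([89, 838, 19]);
translate([1962, 267, 406]) cube([89, 838, 19]);


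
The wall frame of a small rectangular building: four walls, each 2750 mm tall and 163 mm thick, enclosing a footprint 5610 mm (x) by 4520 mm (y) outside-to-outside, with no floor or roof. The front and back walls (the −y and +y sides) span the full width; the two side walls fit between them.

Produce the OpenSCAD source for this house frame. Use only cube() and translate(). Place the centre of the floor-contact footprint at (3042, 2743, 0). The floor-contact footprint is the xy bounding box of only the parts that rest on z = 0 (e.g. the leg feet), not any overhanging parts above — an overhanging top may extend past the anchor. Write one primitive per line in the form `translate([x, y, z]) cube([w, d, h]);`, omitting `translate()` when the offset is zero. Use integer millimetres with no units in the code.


translate([237, 483, 0]) cube([5610, 163, 2750]);
translate([237, 4840, 0]) cube([5610, 163, 2750]);
translate([237, 646, 0]) cube([163, 4194, 2750]);
translate([5684, 646, 0]) cube([163, 4194, 2750]);


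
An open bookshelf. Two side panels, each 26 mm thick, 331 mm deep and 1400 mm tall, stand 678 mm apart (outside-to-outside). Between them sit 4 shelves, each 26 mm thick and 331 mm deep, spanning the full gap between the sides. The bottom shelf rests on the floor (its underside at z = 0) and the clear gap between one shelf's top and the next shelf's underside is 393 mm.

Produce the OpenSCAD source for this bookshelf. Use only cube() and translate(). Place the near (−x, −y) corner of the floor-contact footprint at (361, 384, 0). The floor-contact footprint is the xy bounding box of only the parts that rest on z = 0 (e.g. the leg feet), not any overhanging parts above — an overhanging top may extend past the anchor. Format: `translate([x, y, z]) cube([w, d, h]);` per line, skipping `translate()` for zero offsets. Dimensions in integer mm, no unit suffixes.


translate([361, 384, 0]) cube([26, 331, 1400]);
translate([1013, 384, 0]) cube([26, 331, 1400]);
translate([387, 384, 0]) cube([626, 331, 26]);
translate([387, 384, 419]) cube([626, 331, 26]);
translate([387, 384, 838]) cube([626, 331, 26]);
translate([387, 384, 1257]) cube([626, 331, 26]);


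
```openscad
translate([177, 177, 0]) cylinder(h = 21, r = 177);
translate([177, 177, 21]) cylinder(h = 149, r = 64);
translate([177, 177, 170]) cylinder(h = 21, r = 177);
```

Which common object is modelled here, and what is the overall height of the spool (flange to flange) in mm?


A spool. The overall height is 191 mm.

Three coaxial cylinders, large–small–large — a spool. Two 21 mm flanges and a 149 mm core give 21 + 149 + 21 = 191 mm.


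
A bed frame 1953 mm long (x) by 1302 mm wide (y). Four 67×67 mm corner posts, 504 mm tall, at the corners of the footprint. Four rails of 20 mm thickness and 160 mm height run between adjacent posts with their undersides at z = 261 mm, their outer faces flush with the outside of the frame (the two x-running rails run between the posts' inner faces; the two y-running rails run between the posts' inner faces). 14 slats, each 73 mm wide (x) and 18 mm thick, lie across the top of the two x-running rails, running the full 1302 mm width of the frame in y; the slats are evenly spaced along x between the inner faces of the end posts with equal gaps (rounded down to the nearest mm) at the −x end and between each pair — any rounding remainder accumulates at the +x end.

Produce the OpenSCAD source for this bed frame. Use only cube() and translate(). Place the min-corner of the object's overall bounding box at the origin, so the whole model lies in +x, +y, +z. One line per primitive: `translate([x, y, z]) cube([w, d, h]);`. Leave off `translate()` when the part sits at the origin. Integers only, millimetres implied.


cube([67, 67, 504]);
translate([0, 1235, 0]) cube([67, 67, 504]);
translate([1886, 0, 0]) cube([67, 67, 504]);
translate([1886, 1235, 0]) cube([67, 67, 504]);
translate([67, 0, 261]) cube([1819, 20, 160]);
translate([67, 1282, 261]) cube([1819, 20, 160]);
translate([0, 67, 261]) cube([20, 1168, 160]);
translate([1933, 67, 261]) cube([20, 1168, 160]);
translate([120, 0, 421]) cube([73, 1302, 18]);
translate([246, 0, 421]) cube([73, 1302, 18]);
translate([372, 0, 421]) cube([73, 1302, 18]);
translate([498, 0, 421]) cube([73, 1302, 18]);
translate([624, 0, 421]) cube([73, 1302, 18]);
translate([750, 0, 421]) cube([73, 1302, 18]);
translate([876, 0, 421]) cube([73, 1302, 18]);
translate([1002, 0, 421]) cube([73, 1302, 18]);
translate([1128, 0, 421]) cube([73, 1302, 18]);
translate([1254, 0, 421]) cube([73, 1302, 18]);
translate([1380, 0, 421]) cube([73, 1302, 18]);
translate([1506, 0, 421]) cube([73, 1302, 18]);
translate([1632, 0, 421]) cube([73, 1302, 18]);
translate([1758, 0, 421]) cube([73, 1302, 18]);


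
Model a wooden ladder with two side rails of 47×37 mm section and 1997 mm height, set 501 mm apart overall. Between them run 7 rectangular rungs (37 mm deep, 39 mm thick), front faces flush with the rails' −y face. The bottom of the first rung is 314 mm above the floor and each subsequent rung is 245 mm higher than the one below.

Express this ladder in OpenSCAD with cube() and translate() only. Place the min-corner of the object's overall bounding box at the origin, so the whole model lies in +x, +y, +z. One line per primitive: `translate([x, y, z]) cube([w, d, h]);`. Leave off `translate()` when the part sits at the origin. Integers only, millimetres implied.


cube([47, 37, 1997]);
translate([454, 0, 0]) cube([47, 37, 1997]);
translate([47, 0, 314]) cube([407, 37, 39]);
translate([47, 0, 559]) cube([407, 37, 39]);
translate([47, 0, 804]) cube([407, 37, 39]);
translate([47, 0, 1049]) cube([407, 37, 39]);
translate([47, 0, 1294]) cube([407, 37, 39]);
translate([47, 0, 1539]) cube([407, 37, 39]);
translate([47, 0, 1784]) cube([407, 37, 39]);


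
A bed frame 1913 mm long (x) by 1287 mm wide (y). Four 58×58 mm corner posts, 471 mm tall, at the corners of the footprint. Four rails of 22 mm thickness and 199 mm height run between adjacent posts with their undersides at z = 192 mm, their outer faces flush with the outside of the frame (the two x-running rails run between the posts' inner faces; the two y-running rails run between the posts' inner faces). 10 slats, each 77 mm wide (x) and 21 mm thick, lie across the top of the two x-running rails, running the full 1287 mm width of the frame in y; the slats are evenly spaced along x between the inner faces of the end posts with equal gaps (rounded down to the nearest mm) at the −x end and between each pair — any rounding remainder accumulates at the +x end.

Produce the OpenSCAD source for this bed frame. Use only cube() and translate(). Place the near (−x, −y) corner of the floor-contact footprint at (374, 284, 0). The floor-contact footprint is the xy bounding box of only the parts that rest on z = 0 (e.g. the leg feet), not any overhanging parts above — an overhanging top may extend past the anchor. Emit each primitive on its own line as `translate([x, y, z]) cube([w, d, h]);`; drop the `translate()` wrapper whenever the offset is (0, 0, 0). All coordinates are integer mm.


translate([374, 284, 0]) cube([58, 58, 471]);
translate([374, 1513, 0]) cube([58, 58, 471]);
translate([2229, 284, 0]) cube([58, 58, 471]);
translate([2229, 1513, 0]) cube([58, 58, 471]);
translate([432, 284, 192]) cube([1797, 22, 199]);
translate([432, 1549, 192]) cube([1797, 22, 199]);
translate([374, 342, 192]) cube([22, 1171, 199]);
translate([2265, 342, 192]) cube([22, 1171, 199]);
translate([525, 284, 391]) cube([77, 1287, 21]);
translate([695, 284, 391]) cube([77, 1287, 21]);
translate([865, 284, 391]) cube([77, 1287, 21]);
translate([1035, 284, 391]) cube([77, 1287, 21]);
translate([1205, 284, 391]) cube([77, 1287, 21]);
translate([1375, 284, 391]) cube([77, 1287, 21]);
translate([1545, 284, 391]) cube([77, 1287, 21]);
translate([1715, 284, 391]) cube([77, 1287, 21]);
translate([1885, 284, 391]) cube([77, 1287, 21]);
translate([2055, 284, 391]) cube([77, 1287, 21]);


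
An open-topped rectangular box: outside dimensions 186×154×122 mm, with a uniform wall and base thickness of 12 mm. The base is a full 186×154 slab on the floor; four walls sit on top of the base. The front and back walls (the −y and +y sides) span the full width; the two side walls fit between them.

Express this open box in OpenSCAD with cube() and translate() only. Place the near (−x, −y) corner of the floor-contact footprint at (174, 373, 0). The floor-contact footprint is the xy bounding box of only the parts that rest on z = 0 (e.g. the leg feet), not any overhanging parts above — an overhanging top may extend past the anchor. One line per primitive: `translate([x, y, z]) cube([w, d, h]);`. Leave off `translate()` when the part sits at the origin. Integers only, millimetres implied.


translate([174, 373, 0]) cube([186, 154, 12]);
translate([174, 373, 12]) cube([186, 12, 110]);
translate([174, 515, 12]) cube([186, 12, 110]);
translate([174, 385, 12]) cube([12, 130, 110]);
translate([348, 385, 12]) cube([12, 130, 110]);


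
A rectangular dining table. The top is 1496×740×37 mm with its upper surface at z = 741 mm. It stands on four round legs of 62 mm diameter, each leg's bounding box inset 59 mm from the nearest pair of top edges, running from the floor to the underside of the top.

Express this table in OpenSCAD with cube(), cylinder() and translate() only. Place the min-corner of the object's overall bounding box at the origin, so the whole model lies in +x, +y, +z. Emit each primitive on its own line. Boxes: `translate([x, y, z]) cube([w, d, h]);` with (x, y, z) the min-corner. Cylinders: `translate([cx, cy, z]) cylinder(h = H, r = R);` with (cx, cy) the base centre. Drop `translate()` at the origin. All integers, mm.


translate([0, 0, 704]) cube([1496, 740, 37]);
translate([90, 90, 0]) cylinder(h = 704, r = 31);
translate([1406, 90, 0]) cylinder(h = 704, r = 31);
translate([90, 650, 0]) cylinder(h = 704, r = 31);
translate([1406, 650, 0]) cylinder(h = 704, r = 31);


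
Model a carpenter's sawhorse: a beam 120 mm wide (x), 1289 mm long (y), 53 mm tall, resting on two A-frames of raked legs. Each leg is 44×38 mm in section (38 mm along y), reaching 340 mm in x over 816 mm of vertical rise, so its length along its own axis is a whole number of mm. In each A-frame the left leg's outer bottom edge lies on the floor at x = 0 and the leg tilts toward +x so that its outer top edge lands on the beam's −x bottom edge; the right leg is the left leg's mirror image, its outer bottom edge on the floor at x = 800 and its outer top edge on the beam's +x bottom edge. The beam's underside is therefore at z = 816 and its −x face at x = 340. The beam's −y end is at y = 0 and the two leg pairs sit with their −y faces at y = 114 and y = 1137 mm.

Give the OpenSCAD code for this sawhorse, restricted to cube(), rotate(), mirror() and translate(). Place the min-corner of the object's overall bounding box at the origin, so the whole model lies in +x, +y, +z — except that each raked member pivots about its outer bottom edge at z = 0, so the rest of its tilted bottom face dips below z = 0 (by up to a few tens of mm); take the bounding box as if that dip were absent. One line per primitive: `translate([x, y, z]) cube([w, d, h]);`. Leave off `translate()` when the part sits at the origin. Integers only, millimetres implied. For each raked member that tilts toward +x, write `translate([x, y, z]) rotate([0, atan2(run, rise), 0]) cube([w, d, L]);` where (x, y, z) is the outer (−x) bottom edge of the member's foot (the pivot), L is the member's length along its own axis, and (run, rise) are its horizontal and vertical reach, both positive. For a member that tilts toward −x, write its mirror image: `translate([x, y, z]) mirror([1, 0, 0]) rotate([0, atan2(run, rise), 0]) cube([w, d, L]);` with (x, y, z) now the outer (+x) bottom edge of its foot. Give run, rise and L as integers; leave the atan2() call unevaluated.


// leg length = √(340² + 816²) = 884
// right-leg outer foot x = 2·340 + 120 = 800
// beam min-corner = (340, 0, 816)
translate([340, 0, 816]) cube([120, 1289, 53]);
translate([0, 114, 0]) rotate([0, atan2(340, 816), 0]) cube([44, 38, 884]);
translate([800, 114, 0]) mirror([1, 0, 0]) rotate([0, atan2(340, 816), 0]) cube([44, 38, 884]);
translate([0, 1137, 0]) rotate([0, atan2(340, 816), 0]) cube([44, 38, 884]);
translate([800, 1137, 0]) mirror([1, 0, 0]) rotate([0, atan2(340, 816), 0]) cube([44, 38, 884]);


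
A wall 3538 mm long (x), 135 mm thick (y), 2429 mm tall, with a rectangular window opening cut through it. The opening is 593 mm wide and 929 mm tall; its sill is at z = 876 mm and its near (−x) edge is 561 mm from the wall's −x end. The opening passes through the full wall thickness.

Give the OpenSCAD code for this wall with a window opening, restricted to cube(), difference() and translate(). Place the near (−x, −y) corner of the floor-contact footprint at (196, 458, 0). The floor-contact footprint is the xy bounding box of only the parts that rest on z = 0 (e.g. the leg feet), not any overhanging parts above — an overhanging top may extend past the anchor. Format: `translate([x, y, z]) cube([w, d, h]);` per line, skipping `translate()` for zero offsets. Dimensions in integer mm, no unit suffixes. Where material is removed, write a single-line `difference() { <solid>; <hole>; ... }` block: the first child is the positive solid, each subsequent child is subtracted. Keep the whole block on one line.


difference() { translate([196, 458, 0]) cube([3538, 135, 2429]); translate([757, 458, 876]) cube([593, 135, 929]); }


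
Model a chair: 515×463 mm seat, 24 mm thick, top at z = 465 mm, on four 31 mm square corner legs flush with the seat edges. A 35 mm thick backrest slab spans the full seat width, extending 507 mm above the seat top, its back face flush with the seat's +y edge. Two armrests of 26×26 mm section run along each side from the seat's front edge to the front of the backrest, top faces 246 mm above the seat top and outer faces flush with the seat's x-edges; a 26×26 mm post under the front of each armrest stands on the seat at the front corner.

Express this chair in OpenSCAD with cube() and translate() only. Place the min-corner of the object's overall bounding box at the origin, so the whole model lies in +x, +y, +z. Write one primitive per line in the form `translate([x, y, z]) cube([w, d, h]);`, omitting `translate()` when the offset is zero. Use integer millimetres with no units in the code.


translate([0, 0, 441]) cube([515, 463, 24]);
cube([31, 31, 441]);
translate([484, 0, 0]) cube([31, 31, 441]);
translate([0, 432, 0]) cube([31, 31, 441]);
translate([484, 432, 0]) cube([31, 31, 441]);
translate([0, 428, 465]) cube([515, 35, 507]);
translate([0, 0, 685]) cube([26, 428, 26]);
translate([489, 0, 685]) cube([26, 428, 26]);
translate([0, 0, 465]) cube([26, 26, 220]);
translate([489, 0, 465]) cube([26, 26, 220]);


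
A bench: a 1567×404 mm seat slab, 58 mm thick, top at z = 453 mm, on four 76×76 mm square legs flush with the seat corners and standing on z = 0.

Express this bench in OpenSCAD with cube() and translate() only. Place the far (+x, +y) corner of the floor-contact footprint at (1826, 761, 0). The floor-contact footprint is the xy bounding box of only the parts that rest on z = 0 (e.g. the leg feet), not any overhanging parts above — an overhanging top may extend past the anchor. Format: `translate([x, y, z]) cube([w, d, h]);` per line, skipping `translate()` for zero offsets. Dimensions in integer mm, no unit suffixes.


translate([259, 357, 395]) cube([1567, 404, 58]);
translate([259, 357, 0]) cube([76, 76, 395]);
translate([259, 685, 0]) cube([76, 76, 395]);
translate([1750, 357, 0]) cube([76, 76, 395]);
translate([1750, 685, 0]) cube([76, 76, 395]);


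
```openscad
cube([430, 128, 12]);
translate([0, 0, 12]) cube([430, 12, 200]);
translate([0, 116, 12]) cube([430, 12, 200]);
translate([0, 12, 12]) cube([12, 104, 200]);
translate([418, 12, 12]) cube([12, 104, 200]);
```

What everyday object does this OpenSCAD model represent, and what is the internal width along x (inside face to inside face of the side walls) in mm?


An open box. The internal width is 406 mm.

A 430×128 base slab with four walls standing on it — an open box. The base is 430 mm wide and the walls are 12 mm thick, so the internal width is 430 − 2 × 12 = 406 mm.


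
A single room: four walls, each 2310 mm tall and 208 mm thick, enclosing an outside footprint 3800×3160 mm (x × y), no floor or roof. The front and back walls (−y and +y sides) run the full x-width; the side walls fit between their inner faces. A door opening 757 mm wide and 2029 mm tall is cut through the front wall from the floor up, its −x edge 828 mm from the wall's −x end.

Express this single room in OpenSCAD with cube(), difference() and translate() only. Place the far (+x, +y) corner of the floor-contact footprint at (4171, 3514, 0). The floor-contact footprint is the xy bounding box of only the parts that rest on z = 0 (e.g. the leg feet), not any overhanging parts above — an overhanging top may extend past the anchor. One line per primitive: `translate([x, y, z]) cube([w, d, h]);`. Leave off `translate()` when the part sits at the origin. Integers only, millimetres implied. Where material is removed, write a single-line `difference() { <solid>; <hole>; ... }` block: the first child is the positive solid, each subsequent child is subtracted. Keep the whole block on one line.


difference() { translate([371, 354, 0]) cube([3800, 208, 2310]); translate([1199, 354, 0]) cube([757, 208, 2029]); }
translate([371, 3306, 0]) cube([3800, 208, 2310]);
translate([371, 562, 0]) cube([208, 2744, 2310]);
translate([3963, 562, 0]) cube([208, 2744, 2310]);


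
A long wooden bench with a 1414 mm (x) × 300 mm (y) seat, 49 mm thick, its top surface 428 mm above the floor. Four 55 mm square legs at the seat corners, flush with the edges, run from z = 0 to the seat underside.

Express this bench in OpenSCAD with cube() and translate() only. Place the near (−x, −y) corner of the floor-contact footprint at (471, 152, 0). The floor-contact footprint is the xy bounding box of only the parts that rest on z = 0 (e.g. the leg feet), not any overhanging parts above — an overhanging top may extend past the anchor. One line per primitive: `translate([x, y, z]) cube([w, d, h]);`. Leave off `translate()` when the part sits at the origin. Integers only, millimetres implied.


// leg_h = 428 − 49 = 379
translate([471, 152, 379]) cube([1414, 300, 49]);
translate([471, 152, 0]) cube([55, 55, 379]);
translate([471, 397, 0]) cube([55, 55, 379]);
translate([1830, 152, 0]) cube([55, 55, 379]);
translate([1830, 397, 0]) cube([55, 55, 379]);


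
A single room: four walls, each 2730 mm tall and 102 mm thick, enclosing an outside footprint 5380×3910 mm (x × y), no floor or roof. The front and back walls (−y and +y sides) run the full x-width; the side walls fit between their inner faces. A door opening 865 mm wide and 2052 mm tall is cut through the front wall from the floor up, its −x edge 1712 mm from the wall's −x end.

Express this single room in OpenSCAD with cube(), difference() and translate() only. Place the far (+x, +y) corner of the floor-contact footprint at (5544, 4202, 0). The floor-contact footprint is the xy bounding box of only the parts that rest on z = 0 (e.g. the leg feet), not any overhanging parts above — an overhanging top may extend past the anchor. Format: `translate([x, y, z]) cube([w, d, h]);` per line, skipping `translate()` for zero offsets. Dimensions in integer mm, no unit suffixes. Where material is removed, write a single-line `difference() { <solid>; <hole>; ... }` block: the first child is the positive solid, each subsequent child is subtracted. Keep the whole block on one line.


difference() { translate([164, 292, 0]) cube([5380, 102, 2730]); translate([1876, 292, 0]) cube([865, 102, 2052]); }
translate([164, 4100, 0]) cube([5380, 102, 2730]);
translate([164, 394, 0]) cube([102, 3706, 2730]);
translate([5442, 394, 0]) cube([102, 3706, 2730]);


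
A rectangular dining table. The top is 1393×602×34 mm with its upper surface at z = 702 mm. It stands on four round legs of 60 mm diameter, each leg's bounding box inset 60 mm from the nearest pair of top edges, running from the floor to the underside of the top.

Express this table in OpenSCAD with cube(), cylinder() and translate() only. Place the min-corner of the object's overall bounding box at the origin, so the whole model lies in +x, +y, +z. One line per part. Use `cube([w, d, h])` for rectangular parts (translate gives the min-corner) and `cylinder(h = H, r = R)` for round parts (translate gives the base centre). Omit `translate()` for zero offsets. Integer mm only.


translate([0, 0, 668]) cube([1393, 602, 34]);
translate([90, 90, 0]) cylinder(h = 668, r = 30);
translate([1303, 90, 0]) cylinder(h = 668, r = 30);
translate([90, 512, 0]) cylinder(h = 668, r = 30);
translate([1303, 512, 0]) cylinder(h = 668, r = 30);


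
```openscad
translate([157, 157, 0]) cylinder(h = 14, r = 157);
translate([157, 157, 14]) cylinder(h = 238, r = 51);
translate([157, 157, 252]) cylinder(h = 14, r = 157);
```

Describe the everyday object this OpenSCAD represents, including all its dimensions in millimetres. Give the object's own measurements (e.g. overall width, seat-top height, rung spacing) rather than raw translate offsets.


A spool: two coaxial disc flanges of radius 157 mm and thickness 14 mm, joined by a core cylinder of radius 51 mm and height 238 mm. The lower flange rests on z = 0 and the three cylinders share a vertical axis.


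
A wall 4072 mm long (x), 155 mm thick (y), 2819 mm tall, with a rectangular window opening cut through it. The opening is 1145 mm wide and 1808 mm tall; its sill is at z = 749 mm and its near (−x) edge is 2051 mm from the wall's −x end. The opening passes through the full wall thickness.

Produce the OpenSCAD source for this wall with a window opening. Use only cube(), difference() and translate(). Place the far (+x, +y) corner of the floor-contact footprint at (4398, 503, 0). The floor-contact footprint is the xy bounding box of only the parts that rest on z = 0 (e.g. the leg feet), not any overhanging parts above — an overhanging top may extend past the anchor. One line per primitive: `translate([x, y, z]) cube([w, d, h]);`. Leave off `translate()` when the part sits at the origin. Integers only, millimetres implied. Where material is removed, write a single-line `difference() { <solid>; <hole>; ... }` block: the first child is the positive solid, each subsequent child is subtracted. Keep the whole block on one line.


difference() { translate([326, 348, 0]) cube([4072, 155, 2819]); translate([2377, 348, 749]) cube([1145, 155, 1808]); }


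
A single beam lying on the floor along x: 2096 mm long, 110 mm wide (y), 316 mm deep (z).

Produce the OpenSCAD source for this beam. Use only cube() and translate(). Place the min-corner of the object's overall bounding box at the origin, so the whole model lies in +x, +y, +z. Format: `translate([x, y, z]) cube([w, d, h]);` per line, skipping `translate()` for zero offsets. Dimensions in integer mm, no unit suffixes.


cube([2096, 110, 316]);


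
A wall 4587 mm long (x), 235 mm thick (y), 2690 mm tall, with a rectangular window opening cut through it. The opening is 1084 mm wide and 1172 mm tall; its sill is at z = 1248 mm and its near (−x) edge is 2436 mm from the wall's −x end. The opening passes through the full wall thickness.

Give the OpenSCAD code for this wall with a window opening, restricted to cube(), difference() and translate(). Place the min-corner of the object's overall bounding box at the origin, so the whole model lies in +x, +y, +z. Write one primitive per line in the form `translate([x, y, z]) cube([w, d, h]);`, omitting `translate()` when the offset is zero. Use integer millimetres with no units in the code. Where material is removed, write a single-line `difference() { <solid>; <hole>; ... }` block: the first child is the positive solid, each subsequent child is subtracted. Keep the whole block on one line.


difference() { cube([4587, 235, 2690]); translate([2436, 0, 1248]) cube([1084, 235, 1172]); }
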